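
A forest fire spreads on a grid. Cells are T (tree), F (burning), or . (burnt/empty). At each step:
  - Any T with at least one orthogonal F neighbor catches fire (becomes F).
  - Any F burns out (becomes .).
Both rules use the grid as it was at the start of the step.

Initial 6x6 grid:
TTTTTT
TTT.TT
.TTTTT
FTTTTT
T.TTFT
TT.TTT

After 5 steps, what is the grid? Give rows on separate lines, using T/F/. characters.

Step 1: 6 trees catch fire, 2 burn out
  TTTTTT
  TTT.TT
  .TTTTT
  .FTTFT
  F.TF.F
  TT.TFT
Step 2: 9 trees catch fire, 6 burn out
  TTTTTT
  TTT.TT
  .FTTFT
  ..FF.F
  ..F...
  FT.F.F
Step 3: 6 trees catch fire, 9 burn out
  TTTTTT
  TFT.FT
  ..FF.F
  ......
  ......
  .F....
Step 4: 5 trees catch fire, 6 burn out
  TFTTFT
  F.F..F
  ......
  ......
  ......
  ......
Step 5: 4 trees catch fire, 5 burn out
  F.FF.F
  ......
  ......
  ......
  ......
  ......

F.FF.F
......
......
......
......
......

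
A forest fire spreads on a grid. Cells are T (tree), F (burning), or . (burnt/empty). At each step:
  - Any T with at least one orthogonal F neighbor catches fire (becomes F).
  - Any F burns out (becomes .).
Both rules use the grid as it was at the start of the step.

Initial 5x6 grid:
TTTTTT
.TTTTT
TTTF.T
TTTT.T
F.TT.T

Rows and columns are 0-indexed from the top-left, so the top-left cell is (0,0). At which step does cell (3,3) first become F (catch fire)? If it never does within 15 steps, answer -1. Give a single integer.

Step 1: cell (3,3)='F' (+4 fires, +2 burnt)
  -> target ignites at step 1
Step 2: cell (3,3)='.' (+8 fires, +4 burnt)
Step 3: cell (3,3)='.' (+5 fires, +8 burnt)
Step 4: cell (3,3)='.' (+3 fires, +5 burnt)
Step 5: cell (3,3)='.' (+2 fires, +3 burnt)
Step 6: cell (3,3)='.' (+1 fires, +2 burnt)
Step 7: cell (3,3)='.' (+0 fires, +1 burnt)
  fire out at step 7

1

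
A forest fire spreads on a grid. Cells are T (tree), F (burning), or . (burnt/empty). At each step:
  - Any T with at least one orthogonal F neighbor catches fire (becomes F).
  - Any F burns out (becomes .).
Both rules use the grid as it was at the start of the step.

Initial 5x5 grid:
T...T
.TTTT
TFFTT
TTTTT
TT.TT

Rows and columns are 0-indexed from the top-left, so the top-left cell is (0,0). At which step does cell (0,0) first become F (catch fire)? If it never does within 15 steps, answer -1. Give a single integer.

Step 1: cell (0,0)='T' (+6 fires, +2 burnt)
Step 2: cell (0,0)='T' (+5 fires, +6 burnt)
Step 3: cell (0,0)='T' (+4 fires, +5 burnt)
Step 4: cell (0,0)='T' (+2 fires, +4 burnt)
Step 5: cell (0,0)='T' (+0 fires, +2 burnt)
  fire out at step 5
Target never catches fire within 15 steps

-1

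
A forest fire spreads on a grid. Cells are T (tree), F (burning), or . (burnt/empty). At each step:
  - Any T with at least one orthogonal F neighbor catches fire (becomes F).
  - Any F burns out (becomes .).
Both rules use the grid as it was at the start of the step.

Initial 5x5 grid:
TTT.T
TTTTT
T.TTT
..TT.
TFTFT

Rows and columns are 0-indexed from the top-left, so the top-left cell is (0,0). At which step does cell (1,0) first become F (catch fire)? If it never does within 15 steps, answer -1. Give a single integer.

Step 1: cell (1,0)='T' (+4 fires, +2 burnt)
Step 2: cell (1,0)='T' (+2 fires, +4 burnt)
Step 3: cell (1,0)='T' (+3 fires, +2 burnt)
Step 4: cell (1,0)='T' (+2 fires, +3 burnt)
Step 5: cell (1,0)='T' (+3 fires, +2 burnt)
Step 6: cell (1,0)='F' (+2 fires, +3 burnt)
  -> target ignites at step 6
Step 7: cell (1,0)='.' (+2 fires, +2 burnt)
Step 8: cell (1,0)='.' (+0 fires, +2 burnt)
  fire out at step 8

6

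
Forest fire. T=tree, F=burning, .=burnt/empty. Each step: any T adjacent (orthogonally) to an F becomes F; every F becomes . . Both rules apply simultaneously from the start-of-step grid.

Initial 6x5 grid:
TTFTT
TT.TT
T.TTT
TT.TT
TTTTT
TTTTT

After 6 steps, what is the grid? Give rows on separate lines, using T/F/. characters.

Step 1: 2 trees catch fire, 1 burn out
  TF.FT
  TT.TT
  T.TTT
  TT.TT
  TTTTT
  TTTTT
Step 2: 4 trees catch fire, 2 burn out
  F...F
  TF.FT
  T.TTT
  TT.TT
  TTTTT
  TTTTT
Step 3: 3 trees catch fire, 4 burn out
  .....
  F...F
  T.TFT
  TT.TT
  TTTTT
  TTTTT
Step 4: 4 trees catch fire, 3 burn out
  .....
  .....
  F.F.F
  TT.FT
  TTTTT
  TTTTT
Step 5: 3 trees catch fire, 4 burn out
  .....
  .....
  .....
  FT..F
  TTTFT
  TTTTT
Step 6: 5 trees catch fire, 3 burn out
  .....
  .....
  .....
  .F...
  FTF.F
  TTTFT

.....
.....
.....
.F...
FTF.F
TTTFT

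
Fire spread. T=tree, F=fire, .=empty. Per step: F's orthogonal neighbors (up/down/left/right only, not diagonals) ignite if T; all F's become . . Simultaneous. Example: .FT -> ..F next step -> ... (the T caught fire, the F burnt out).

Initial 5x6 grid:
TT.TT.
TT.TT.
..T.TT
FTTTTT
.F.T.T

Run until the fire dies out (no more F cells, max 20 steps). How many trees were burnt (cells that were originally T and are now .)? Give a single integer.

Step 1: +1 fires, +2 burnt (F count now 1)
Step 2: +1 fires, +1 burnt (F count now 1)
Step 3: +2 fires, +1 burnt (F count now 2)
Step 4: +2 fires, +2 burnt (F count now 2)
Step 5: +2 fires, +2 burnt (F count now 2)
Step 6: +3 fires, +2 burnt (F count now 3)
Step 7: +2 fires, +3 burnt (F count now 2)
Step 8: +1 fires, +2 burnt (F count now 1)
Step 9: +0 fires, +1 burnt (F count now 0)
Fire out after step 9
Initially T: 18, now '.': 26
Total burnt (originally-T cells now '.'): 14

Answer: 14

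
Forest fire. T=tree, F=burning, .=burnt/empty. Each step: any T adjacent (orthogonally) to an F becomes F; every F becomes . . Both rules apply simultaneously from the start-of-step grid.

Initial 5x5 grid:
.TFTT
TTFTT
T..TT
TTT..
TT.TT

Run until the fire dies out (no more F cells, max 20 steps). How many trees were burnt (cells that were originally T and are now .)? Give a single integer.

Step 1: +4 fires, +2 burnt (F count now 4)
Step 2: +4 fires, +4 burnt (F count now 4)
Step 3: +2 fires, +4 burnt (F count now 2)
Step 4: +1 fires, +2 burnt (F count now 1)
Step 5: +2 fires, +1 burnt (F count now 2)
Step 6: +2 fires, +2 burnt (F count now 2)
Step 7: +0 fires, +2 burnt (F count now 0)
Fire out after step 7
Initially T: 17, now '.': 23
Total burnt (originally-T cells now '.'): 15

Answer: 15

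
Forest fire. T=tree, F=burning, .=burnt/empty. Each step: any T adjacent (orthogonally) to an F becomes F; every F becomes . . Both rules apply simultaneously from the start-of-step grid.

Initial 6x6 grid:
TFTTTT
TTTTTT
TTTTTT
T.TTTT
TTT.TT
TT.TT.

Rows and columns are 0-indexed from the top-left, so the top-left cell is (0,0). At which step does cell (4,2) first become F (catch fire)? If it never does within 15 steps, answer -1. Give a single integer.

Step 1: cell (4,2)='T' (+3 fires, +1 burnt)
Step 2: cell (4,2)='T' (+4 fires, +3 burnt)
Step 3: cell (4,2)='T' (+4 fires, +4 burnt)
Step 4: cell (4,2)='T' (+5 fires, +4 burnt)
Step 5: cell (4,2)='F' (+5 fires, +5 burnt)
  -> target ignites at step 5
Step 6: cell (4,2)='.' (+4 fires, +5 burnt)
Step 7: cell (4,2)='.' (+3 fires, +4 burnt)
Step 8: cell (4,2)='.' (+2 fires, +3 burnt)
Step 9: cell (4,2)='.' (+1 fires, +2 burnt)
Step 10: cell (4,2)='.' (+0 fires, +1 burnt)
  fire out at step 10

5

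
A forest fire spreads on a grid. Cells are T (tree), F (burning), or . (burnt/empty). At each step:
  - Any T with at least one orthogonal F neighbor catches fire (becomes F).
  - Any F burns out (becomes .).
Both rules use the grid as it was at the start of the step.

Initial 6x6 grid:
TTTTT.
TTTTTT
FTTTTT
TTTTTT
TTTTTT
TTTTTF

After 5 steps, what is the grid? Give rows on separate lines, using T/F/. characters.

Step 1: 5 trees catch fire, 2 burn out
  TTTTT.
  FTTTTT
  .FTTTT
  FTTTTT
  TTTTTF
  TTTTF.
Step 2: 8 trees catch fire, 5 burn out
  FTTTT.
  .FTTTT
  ..FTTT
  .FTTTF
  FTTTF.
  TTTF..
Step 3: 10 trees catch fire, 8 burn out
  .FTTT.
  ..FTTT
  ...FTF
  ..FTF.
  .FTF..
  FTF...
Step 4: 7 trees catch fire, 10 burn out
  ..FTT.
  ...FTF
  ....F.
  ...F..
  ..F...
  .F....
Step 5: 2 trees catch fire, 7 burn out
  ...FT.
  ....F.
  ......
  ......
  ......
  ......

...FT.
....F.
......
......
......
......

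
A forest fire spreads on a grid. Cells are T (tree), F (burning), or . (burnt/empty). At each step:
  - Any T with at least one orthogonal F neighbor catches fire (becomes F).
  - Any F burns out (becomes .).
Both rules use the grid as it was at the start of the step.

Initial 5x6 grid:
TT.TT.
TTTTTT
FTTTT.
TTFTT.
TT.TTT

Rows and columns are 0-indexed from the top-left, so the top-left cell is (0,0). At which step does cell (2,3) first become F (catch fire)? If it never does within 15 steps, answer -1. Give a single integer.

Step 1: cell (2,3)='T' (+6 fires, +2 burnt)
Step 2: cell (2,3)='F' (+8 fires, +6 burnt)
  -> target ignites at step 2
Step 3: cell (2,3)='.' (+4 fires, +8 burnt)
Step 4: cell (2,3)='.' (+3 fires, +4 burnt)
Step 5: cell (2,3)='.' (+2 fires, +3 burnt)
Step 6: cell (2,3)='.' (+0 fires, +2 burnt)
  fire out at step 6

2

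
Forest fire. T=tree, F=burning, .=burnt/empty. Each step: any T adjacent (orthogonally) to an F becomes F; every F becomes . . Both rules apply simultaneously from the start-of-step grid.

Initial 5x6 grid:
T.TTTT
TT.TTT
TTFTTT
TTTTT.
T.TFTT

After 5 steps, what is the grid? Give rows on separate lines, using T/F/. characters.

Step 1: 6 trees catch fire, 2 burn out
  T.TTTT
  TT.TTT
  TF.FTT
  TTFFT.
  T.F.FT
Step 2: 7 trees catch fire, 6 burn out
  T.TTTT
  TF.FTT
  F...FT
  TF..F.
  T....F
Step 3: 5 trees catch fire, 7 burn out
  T.TFTT
  F...FT
  .....F
  F.....
  T.....
Step 4: 5 trees catch fire, 5 burn out
  F.F.FT
  .....F
  ......
  ......
  F.....
Step 5: 1 trees catch fire, 5 burn out
  .....F
  ......
  ......
  ......
  ......

.....F
......
......
......
......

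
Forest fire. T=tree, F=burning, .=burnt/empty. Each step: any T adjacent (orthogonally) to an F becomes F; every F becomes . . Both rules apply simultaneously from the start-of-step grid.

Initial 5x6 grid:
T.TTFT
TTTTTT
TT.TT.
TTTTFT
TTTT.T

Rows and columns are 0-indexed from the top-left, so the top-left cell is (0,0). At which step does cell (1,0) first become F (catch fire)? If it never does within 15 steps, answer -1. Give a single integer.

Step 1: cell (1,0)='T' (+6 fires, +2 burnt)
Step 2: cell (1,0)='T' (+7 fires, +6 burnt)
Step 3: cell (1,0)='T' (+3 fires, +7 burnt)
Step 4: cell (1,0)='T' (+4 fires, +3 burnt)
Step 5: cell (1,0)='F' (+3 fires, +4 burnt)
  -> target ignites at step 5
Step 6: cell (1,0)='.' (+1 fires, +3 burnt)
Step 7: cell (1,0)='.' (+0 fires, +1 burnt)
  fire out at step 7

5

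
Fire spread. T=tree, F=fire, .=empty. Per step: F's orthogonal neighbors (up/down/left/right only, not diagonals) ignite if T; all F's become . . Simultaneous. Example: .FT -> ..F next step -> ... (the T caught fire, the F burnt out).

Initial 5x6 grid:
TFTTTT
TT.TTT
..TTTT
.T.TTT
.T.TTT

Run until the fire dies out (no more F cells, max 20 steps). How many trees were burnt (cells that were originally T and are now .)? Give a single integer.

Step 1: +3 fires, +1 burnt (F count now 3)
Step 2: +2 fires, +3 burnt (F count now 2)
Step 3: +2 fires, +2 burnt (F count now 2)
Step 4: +3 fires, +2 burnt (F count now 3)
Step 5: +4 fires, +3 burnt (F count now 4)
Step 6: +3 fires, +4 burnt (F count now 3)
Step 7: +2 fires, +3 burnt (F count now 2)
Step 8: +1 fires, +2 burnt (F count now 1)
Step 9: +0 fires, +1 burnt (F count now 0)
Fire out after step 9
Initially T: 22, now '.': 28
Total burnt (originally-T cells now '.'): 20

Answer: 20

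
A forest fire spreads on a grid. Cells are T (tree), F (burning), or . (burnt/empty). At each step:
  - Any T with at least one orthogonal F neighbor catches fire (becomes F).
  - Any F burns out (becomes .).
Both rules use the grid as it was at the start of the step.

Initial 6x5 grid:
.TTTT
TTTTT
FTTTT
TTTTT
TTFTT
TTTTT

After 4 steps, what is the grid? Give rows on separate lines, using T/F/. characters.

Step 1: 7 trees catch fire, 2 burn out
  .TTTT
  FTTTT
  .FTTT
  FTFTT
  TF.FT
  TTFTT
Step 2: 8 trees catch fire, 7 burn out
  .TTTT
  .FTTT
  ..FTT
  .F.FT
  F...F
  TF.FT
Step 3: 6 trees catch fire, 8 burn out
  .FTTT
  ..FTT
  ...FT
  ....F
  .....
  F...F
Step 4: 3 trees catch fire, 6 burn out
  ..FTT
  ...FT
  ....F
  .....
  .....
  .....

..FTT
...FT
....F
.....
.....
.....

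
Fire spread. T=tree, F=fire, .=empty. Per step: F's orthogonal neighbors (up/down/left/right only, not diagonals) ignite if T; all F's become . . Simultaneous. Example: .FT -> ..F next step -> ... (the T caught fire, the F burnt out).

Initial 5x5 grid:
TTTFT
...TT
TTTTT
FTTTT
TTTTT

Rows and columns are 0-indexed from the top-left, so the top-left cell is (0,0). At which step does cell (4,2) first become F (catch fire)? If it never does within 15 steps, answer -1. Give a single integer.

Step 1: cell (4,2)='T' (+6 fires, +2 burnt)
Step 2: cell (4,2)='T' (+6 fires, +6 burnt)
Step 3: cell (4,2)='F' (+5 fires, +6 burnt)
  -> target ignites at step 3
Step 4: cell (4,2)='.' (+2 fires, +5 burnt)
Step 5: cell (4,2)='.' (+1 fires, +2 burnt)
Step 6: cell (4,2)='.' (+0 fires, +1 burnt)
  fire out at step 6

3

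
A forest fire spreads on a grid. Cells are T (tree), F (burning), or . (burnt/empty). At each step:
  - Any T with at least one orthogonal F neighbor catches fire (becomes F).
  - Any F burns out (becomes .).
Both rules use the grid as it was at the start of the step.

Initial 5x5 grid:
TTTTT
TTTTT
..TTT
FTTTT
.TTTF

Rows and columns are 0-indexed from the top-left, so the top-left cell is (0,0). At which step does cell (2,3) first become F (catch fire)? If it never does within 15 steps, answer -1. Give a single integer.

Step 1: cell (2,3)='T' (+3 fires, +2 burnt)
Step 2: cell (2,3)='T' (+5 fires, +3 burnt)
Step 3: cell (2,3)='F' (+3 fires, +5 burnt)
  -> target ignites at step 3
Step 4: cell (2,3)='.' (+3 fires, +3 burnt)
Step 5: cell (2,3)='.' (+3 fires, +3 burnt)
Step 6: cell (2,3)='.' (+2 fires, +3 burnt)
Step 7: cell (2,3)='.' (+1 fires, +2 burnt)
Step 8: cell (2,3)='.' (+0 fires, +1 burnt)
  fire out at step 8

3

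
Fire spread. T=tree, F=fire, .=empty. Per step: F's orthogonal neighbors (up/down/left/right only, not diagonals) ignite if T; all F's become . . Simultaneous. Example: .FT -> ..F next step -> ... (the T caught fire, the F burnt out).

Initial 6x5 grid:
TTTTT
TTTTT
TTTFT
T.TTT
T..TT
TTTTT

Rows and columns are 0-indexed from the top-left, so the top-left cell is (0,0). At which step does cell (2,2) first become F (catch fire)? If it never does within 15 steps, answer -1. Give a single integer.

Step 1: cell (2,2)='F' (+4 fires, +1 burnt)
  -> target ignites at step 1
Step 2: cell (2,2)='.' (+7 fires, +4 burnt)
Step 3: cell (2,2)='.' (+6 fires, +7 burnt)
Step 4: cell (2,2)='.' (+5 fires, +6 burnt)
Step 5: cell (2,2)='.' (+3 fires, +5 burnt)
Step 6: cell (2,2)='.' (+1 fires, +3 burnt)
Step 7: cell (2,2)='.' (+0 fires, +1 burnt)
  fire out at step 7

1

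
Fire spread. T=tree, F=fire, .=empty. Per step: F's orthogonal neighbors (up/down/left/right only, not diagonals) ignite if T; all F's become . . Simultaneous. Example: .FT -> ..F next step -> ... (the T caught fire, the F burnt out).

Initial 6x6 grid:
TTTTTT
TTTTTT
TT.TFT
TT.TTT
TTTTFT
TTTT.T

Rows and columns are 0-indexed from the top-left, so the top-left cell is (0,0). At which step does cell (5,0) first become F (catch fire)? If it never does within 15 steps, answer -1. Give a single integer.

Step 1: cell (5,0)='T' (+6 fires, +2 burnt)
Step 2: cell (5,0)='T' (+8 fires, +6 burnt)
Step 3: cell (5,0)='T' (+5 fires, +8 burnt)
Step 4: cell (5,0)='T' (+5 fires, +5 burnt)
Step 5: cell (5,0)='F' (+5 fires, +5 burnt)
  -> target ignites at step 5
Step 6: cell (5,0)='.' (+2 fires, +5 burnt)
Step 7: cell (5,0)='.' (+0 fires, +2 burnt)
  fire out at step 7

5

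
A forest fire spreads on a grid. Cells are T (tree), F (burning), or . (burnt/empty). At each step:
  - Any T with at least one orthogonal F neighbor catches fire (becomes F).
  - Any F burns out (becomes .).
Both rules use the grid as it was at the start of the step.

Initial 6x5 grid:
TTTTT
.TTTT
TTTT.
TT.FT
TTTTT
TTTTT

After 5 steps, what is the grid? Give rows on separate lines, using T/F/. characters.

Step 1: 3 trees catch fire, 1 burn out
  TTTTT
  .TTTT
  TTTF.
  TT..F
  TTTFT
  TTTTT
Step 2: 5 trees catch fire, 3 burn out
  TTTTT
  .TTFT
  TTF..
  TT...
  TTF.F
  TTTFT
Step 3: 7 trees catch fire, 5 burn out
  TTTFT
  .TF.F
  TF...
  TT...
  TF...
  TTF.F
Step 4: 7 trees catch fire, 7 burn out
  TTF.F
  .F...
  F....
  TF...
  F....
  TF...
Step 5: 3 trees catch fire, 7 burn out
  TF...
  .....
  .....
  F....
  .....
  F....

TF...
.....
.....
F....
.....
F....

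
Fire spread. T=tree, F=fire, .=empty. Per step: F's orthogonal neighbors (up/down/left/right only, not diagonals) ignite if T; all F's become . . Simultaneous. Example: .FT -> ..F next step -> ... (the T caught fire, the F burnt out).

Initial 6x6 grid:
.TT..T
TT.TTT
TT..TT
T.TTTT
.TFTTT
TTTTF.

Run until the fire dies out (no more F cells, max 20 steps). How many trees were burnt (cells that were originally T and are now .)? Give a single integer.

Answer: 18

Derivation:
Step 1: +6 fires, +2 burnt (F count now 6)
Step 2: +4 fires, +6 burnt (F count now 4)
Step 3: +3 fires, +4 burnt (F count now 3)
Step 4: +2 fires, +3 burnt (F count now 2)
Step 5: +2 fires, +2 burnt (F count now 2)
Step 6: +1 fires, +2 burnt (F count now 1)
Step 7: +0 fires, +1 burnt (F count now 0)
Fire out after step 7
Initially T: 25, now '.': 29
Total burnt (originally-T cells now '.'): 18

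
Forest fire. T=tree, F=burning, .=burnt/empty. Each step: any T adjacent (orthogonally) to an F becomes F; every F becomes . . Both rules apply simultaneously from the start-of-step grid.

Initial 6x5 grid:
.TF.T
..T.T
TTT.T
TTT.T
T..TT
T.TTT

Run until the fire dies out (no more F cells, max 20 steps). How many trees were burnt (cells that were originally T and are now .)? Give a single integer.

Answer: 10

Derivation:
Step 1: +2 fires, +1 burnt (F count now 2)
Step 2: +1 fires, +2 burnt (F count now 1)
Step 3: +2 fires, +1 burnt (F count now 2)
Step 4: +2 fires, +2 burnt (F count now 2)
Step 5: +1 fires, +2 burnt (F count now 1)
Step 6: +1 fires, +1 burnt (F count now 1)
Step 7: +1 fires, +1 burnt (F count now 1)
Step 8: +0 fires, +1 burnt (F count now 0)
Fire out after step 8
Initially T: 19, now '.': 21
Total burnt (originally-T cells now '.'): 10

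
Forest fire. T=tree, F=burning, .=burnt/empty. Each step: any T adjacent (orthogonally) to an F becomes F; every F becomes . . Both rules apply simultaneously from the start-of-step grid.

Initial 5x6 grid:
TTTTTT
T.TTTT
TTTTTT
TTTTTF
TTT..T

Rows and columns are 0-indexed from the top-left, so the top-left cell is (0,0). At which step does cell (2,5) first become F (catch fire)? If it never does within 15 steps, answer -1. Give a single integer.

Step 1: cell (2,5)='F' (+3 fires, +1 burnt)
  -> target ignites at step 1
Step 2: cell (2,5)='.' (+3 fires, +3 burnt)
Step 3: cell (2,5)='.' (+4 fires, +3 burnt)
Step 4: cell (2,5)='.' (+5 fires, +4 burnt)
Step 5: cell (2,5)='.' (+5 fires, +5 burnt)
Step 6: cell (2,5)='.' (+3 fires, +5 burnt)
Step 7: cell (2,5)='.' (+2 fires, +3 burnt)
Step 8: cell (2,5)='.' (+1 fires, +2 burnt)
Step 9: cell (2,5)='.' (+0 fires, +1 burnt)
  fire out at step 9

1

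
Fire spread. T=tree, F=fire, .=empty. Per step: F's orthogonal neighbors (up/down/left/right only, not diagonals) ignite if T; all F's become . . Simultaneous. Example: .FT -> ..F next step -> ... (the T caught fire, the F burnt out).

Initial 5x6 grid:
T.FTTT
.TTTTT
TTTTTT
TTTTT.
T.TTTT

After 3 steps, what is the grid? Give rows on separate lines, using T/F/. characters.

Step 1: 2 trees catch fire, 1 burn out
  T..FTT
  .TFTTT
  TTTTTT
  TTTTT.
  T.TTTT
Step 2: 4 trees catch fire, 2 burn out
  T...FT
  .F.FTT
  TTFTTT
  TTTTT.
  T.TTTT
Step 3: 5 trees catch fire, 4 burn out
  T....F
  ....FT
  TF.FTT
  TTFTT.
  T.TTTT

T....F
....FT
TF.FTT
TTFTT.
T.TTTT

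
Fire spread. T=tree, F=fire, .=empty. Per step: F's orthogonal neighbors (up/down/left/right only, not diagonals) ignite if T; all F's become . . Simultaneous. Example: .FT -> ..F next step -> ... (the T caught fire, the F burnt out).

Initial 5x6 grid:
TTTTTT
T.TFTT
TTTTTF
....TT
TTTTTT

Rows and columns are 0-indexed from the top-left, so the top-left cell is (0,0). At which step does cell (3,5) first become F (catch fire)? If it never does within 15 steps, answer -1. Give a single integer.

Step 1: cell (3,5)='F' (+7 fires, +2 burnt)
  -> target ignites at step 1
Step 2: cell (3,5)='.' (+6 fires, +7 burnt)
Step 3: cell (3,5)='.' (+3 fires, +6 burnt)
Step 4: cell (3,5)='.' (+3 fires, +3 burnt)
Step 5: cell (3,5)='.' (+2 fires, +3 burnt)
Step 6: cell (3,5)='.' (+1 fires, +2 burnt)
Step 7: cell (3,5)='.' (+1 fires, +1 burnt)
Step 8: cell (3,5)='.' (+0 fires, +1 burnt)
  fire out at step 8

1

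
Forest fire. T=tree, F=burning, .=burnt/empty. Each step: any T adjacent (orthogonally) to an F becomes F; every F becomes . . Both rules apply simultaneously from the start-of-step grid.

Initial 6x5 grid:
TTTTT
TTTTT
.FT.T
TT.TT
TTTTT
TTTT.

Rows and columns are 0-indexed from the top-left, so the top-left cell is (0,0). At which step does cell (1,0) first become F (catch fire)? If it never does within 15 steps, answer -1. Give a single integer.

Step 1: cell (1,0)='T' (+3 fires, +1 burnt)
Step 2: cell (1,0)='F' (+5 fires, +3 burnt)
  -> target ignites at step 2
Step 3: cell (1,0)='.' (+6 fires, +5 burnt)
Step 4: cell (1,0)='.' (+5 fires, +6 burnt)
Step 5: cell (1,0)='.' (+5 fires, +5 burnt)
Step 6: cell (1,0)='.' (+1 fires, +5 burnt)
Step 7: cell (1,0)='.' (+0 fires, +1 burnt)
  fire out at step 7

2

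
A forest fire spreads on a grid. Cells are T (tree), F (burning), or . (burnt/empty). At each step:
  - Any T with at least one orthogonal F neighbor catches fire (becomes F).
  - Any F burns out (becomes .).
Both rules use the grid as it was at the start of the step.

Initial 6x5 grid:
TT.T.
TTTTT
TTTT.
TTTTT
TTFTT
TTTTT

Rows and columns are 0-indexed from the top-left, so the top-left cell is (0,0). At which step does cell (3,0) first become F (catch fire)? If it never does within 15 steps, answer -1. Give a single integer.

Step 1: cell (3,0)='T' (+4 fires, +1 burnt)
Step 2: cell (3,0)='T' (+7 fires, +4 burnt)
Step 3: cell (3,0)='F' (+7 fires, +7 burnt)
  -> target ignites at step 3
Step 4: cell (3,0)='.' (+3 fires, +7 burnt)
Step 5: cell (3,0)='.' (+4 fires, +3 burnt)
Step 6: cell (3,0)='.' (+1 fires, +4 burnt)
Step 7: cell (3,0)='.' (+0 fires, +1 burnt)
  fire out at step 7

3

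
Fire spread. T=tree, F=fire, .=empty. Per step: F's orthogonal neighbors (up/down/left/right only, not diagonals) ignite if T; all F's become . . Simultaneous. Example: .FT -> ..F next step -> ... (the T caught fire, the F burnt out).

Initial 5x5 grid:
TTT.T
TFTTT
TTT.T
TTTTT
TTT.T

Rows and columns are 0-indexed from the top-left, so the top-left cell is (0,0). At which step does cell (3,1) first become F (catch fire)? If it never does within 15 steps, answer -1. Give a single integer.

Step 1: cell (3,1)='T' (+4 fires, +1 burnt)
Step 2: cell (3,1)='F' (+6 fires, +4 burnt)
  -> target ignites at step 2
Step 3: cell (3,1)='.' (+4 fires, +6 burnt)
Step 4: cell (3,1)='.' (+5 fires, +4 burnt)
Step 5: cell (3,1)='.' (+1 fires, +5 burnt)
Step 6: cell (3,1)='.' (+1 fires, +1 burnt)
Step 7: cell (3,1)='.' (+0 fires, +1 burnt)
  fire out at step 7

2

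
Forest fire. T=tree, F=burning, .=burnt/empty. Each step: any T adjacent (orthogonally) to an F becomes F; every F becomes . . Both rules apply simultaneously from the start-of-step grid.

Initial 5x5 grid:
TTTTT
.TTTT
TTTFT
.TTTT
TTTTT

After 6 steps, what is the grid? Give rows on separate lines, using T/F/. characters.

Step 1: 4 trees catch fire, 1 burn out
  TTTTT
  .TTFT
  TTF.F
  .TTFT
  TTTTT
Step 2: 7 trees catch fire, 4 burn out
  TTTFT
  .TF.F
  TF...
  .TF.F
  TTTFT
Step 3: 7 trees catch fire, 7 burn out
  TTF.F
  .F...
  F....
  .F...
  TTF.F
Step 4: 2 trees catch fire, 7 burn out
  TF...
  .....
  .....
  .....
  TF...
Step 5: 2 trees catch fire, 2 burn out
  F....
  .....
  .....
  .....
  F....
Step 6: 0 trees catch fire, 2 burn out
  .....
  .....
  .....
  .....
  .....

.....
.....
.....
.....
.....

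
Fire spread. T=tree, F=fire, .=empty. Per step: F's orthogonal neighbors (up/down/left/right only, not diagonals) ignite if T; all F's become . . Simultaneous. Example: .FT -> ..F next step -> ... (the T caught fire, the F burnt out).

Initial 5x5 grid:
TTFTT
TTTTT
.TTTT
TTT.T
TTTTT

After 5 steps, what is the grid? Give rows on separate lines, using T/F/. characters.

Step 1: 3 trees catch fire, 1 burn out
  TF.FT
  TTFTT
  .TTTT
  TTT.T
  TTTTT
Step 2: 5 trees catch fire, 3 burn out
  F...F
  TF.FT
  .TFTT
  TTT.T
  TTTTT
Step 3: 5 trees catch fire, 5 burn out
  .....
  F...F
  .F.FT
  TTF.T
  TTTTT
Step 4: 3 trees catch fire, 5 burn out
  .....
  .....
  ....F
  TF..T
  TTFTT
Step 5: 4 trees catch fire, 3 burn out
  .....
  .....
  .....
  F...F
  TF.FT

.....
.....
.....
F...F
TF.FT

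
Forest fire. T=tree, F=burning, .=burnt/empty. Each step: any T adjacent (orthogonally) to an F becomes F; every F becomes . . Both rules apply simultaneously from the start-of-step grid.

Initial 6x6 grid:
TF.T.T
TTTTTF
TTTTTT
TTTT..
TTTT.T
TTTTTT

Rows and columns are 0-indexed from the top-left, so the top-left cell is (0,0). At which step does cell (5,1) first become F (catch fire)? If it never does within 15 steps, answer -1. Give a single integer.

Step 1: cell (5,1)='T' (+5 fires, +2 burnt)
Step 2: cell (5,1)='T' (+5 fires, +5 burnt)
Step 3: cell (5,1)='T' (+5 fires, +5 burnt)
Step 4: cell (5,1)='T' (+4 fires, +5 burnt)
Step 5: cell (5,1)='F' (+4 fires, +4 burnt)
  -> target ignites at step 5
Step 6: cell (5,1)='.' (+3 fires, +4 burnt)
Step 7: cell (5,1)='.' (+1 fires, +3 burnt)
Step 8: cell (5,1)='.' (+1 fires, +1 burnt)
Step 9: cell (5,1)='.' (+1 fires, +1 burnt)
Step 10: cell (5,1)='.' (+0 fires, +1 burnt)
  fire out at step 10

5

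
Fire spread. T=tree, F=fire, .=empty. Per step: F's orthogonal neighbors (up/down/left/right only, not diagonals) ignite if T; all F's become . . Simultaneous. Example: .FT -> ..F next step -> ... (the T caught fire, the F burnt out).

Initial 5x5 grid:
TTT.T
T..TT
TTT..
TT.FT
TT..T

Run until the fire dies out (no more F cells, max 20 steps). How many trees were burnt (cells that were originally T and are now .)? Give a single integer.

Step 1: +1 fires, +1 burnt (F count now 1)
Step 2: +1 fires, +1 burnt (F count now 1)
Step 3: +0 fires, +1 burnt (F count now 0)
Fire out after step 3
Initially T: 16, now '.': 11
Total burnt (originally-T cells now '.'): 2

Answer: 2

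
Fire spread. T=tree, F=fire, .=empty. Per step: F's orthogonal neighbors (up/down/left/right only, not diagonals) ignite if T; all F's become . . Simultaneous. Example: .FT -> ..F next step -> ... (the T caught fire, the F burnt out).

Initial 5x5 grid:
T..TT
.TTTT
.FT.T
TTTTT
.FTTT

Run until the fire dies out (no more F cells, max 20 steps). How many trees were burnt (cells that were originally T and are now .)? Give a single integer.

Step 1: +4 fires, +2 burnt (F count now 4)
Step 2: +4 fires, +4 burnt (F count now 4)
Step 3: +3 fires, +4 burnt (F count now 3)
Step 4: +3 fires, +3 burnt (F count now 3)
Step 5: +2 fires, +3 burnt (F count now 2)
Step 6: +0 fires, +2 burnt (F count now 0)
Fire out after step 6
Initially T: 17, now '.': 24
Total burnt (originally-T cells now '.'): 16

Answer: 16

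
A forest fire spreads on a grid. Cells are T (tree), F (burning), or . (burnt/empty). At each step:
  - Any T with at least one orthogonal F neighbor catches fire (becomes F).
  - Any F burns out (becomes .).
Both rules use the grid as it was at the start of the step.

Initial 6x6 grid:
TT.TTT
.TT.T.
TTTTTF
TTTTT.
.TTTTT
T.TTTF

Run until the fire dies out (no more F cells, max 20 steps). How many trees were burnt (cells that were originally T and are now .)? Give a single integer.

Step 1: +3 fires, +2 burnt (F count now 3)
Step 2: +5 fires, +3 burnt (F count now 5)
Step 3: +5 fires, +5 burnt (F count now 5)
Step 4: +6 fires, +5 burnt (F count now 6)
Step 5: +4 fires, +6 burnt (F count now 4)
Step 6: +2 fires, +4 burnt (F count now 2)
Step 7: +1 fires, +2 burnt (F count now 1)
Step 8: +0 fires, +1 burnt (F count now 0)
Fire out after step 8
Initially T: 27, now '.': 35
Total burnt (originally-T cells now '.'): 26

Answer: 26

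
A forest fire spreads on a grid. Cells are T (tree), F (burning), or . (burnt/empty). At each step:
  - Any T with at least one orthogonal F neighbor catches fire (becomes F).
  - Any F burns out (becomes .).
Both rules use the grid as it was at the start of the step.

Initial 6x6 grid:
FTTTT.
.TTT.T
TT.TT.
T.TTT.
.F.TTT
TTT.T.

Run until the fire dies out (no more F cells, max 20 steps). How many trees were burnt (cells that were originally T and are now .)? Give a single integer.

Answer: 22

Derivation:
Step 1: +2 fires, +2 burnt (F count now 2)
Step 2: +4 fires, +2 burnt (F count now 4)
Step 3: +3 fires, +4 burnt (F count now 3)
Step 4: +3 fires, +3 burnt (F count now 3)
Step 5: +2 fires, +3 burnt (F count now 2)
Step 6: +2 fires, +2 burnt (F count now 2)
Step 7: +3 fires, +2 burnt (F count now 3)
Step 8: +1 fires, +3 burnt (F count now 1)
Step 9: +2 fires, +1 burnt (F count now 2)
Step 10: +0 fires, +2 burnt (F count now 0)
Fire out after step 10
Initially T: 23, now '.': 35
Total burnt (originally-T cells now '.'): 22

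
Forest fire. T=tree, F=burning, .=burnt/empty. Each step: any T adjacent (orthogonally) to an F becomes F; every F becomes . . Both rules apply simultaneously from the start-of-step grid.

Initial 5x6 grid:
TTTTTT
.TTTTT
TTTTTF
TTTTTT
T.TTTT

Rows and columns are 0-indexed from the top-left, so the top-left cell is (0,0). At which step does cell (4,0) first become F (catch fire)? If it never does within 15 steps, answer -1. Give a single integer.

Step 1: cell (4,0)='T' (+3 fires, +1 burnt)
Step 2: cell (4,0)='T' (+5 fires, +3 burnt)
Step 3: cell (4,0)='T' (+5 fires, +5 burnt)
Step 4: cell (4,0)='T' (+5 fires, +5 burnt)
Step 5: cell (4,0)='T' (+5 fires, +5 burnt)
Step 6: cell (4,0)='T' (+2 fires, +5 burnt)
Step 7: cell (4,0)='F' (+2 fires, +2 burnt)
  -> target ignites at step 7
Step 8: cell (4,0)='.' (+0 fires, +2 burnt)
  fire out at step 8

7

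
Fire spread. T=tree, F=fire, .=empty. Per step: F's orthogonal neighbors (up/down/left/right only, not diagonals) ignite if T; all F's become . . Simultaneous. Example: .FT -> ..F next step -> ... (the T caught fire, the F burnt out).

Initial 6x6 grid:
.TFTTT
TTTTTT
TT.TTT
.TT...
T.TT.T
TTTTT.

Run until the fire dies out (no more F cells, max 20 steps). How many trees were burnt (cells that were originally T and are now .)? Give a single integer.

Answer: 25

Derivation:
Step 1: +3 fires, +1 burnt (F count now 3)
Step 2: +3 fires, +3 burnt (F count now 3)
Step 3: +5 fires, +3 burnt (F count now 5)
Step 4: +4 fires, +5 burnt (F count now 4)
Step 5: +2 fires, +4 burnt (F count now 2)
Step 6: +1 fires, +2 burnt (F count now 1)
Step 7: +2 fires, +1 burnt (F count now 2)
Step 8: +2 fires, +2 burnt (F count now 2)
Step 9: +2 fires, +2 burnt (F count now 2)
Step 10: +1 fires, +2 burnt (F count now 1)
Step 11: +0 fires, +1 burnt (F count now 0)
Fire out after step 11
Initially T: 26, now '.': 35
Total burnt (originally-T cells now '.'): 25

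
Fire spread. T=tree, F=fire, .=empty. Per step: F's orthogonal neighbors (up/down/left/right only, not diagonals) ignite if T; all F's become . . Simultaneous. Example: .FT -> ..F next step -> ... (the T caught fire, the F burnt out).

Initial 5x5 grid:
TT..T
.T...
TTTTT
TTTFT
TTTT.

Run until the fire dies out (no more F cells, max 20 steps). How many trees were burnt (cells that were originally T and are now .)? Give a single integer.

Step 1: +4 fires, +1 burnt (F count now 4)
Step 2: +4 fires, +4 burnt (F count now 4)
Step 3: +3 fires, +4 burnt (F count now 3)
Step 4: +3 fires, +3 burnt (F count now 3)
Step 5: +1 fires, +3 burnt (F count now 1)
Step 6: +1 fires, +1 burnt (F count now 1)
Step 7: +0 fires, +1 burnt (F count now 0)
Fire out after step 7
Initially T: 17, now '.': 24
Total burnt (originally-T cells now '.'): 16

Answer: 16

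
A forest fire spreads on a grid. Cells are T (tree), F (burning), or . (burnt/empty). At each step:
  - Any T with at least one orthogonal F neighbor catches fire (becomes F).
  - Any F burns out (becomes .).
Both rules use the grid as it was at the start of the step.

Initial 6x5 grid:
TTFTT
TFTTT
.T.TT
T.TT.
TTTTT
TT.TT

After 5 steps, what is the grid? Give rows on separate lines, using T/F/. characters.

Step 1: 5 trees catch fire, 2 burn out
  TF.FT
  F.FTT
  .F.TT
  T.TT.
  TTTTT
  TT.TT
Step 2: 3 trees catch fire, 5 burn out
  F...F
  ...FT
  ...TT
  T.TT.
  TTTTT
  TT.TT
Step 3: 2 trees catch fire, 3 burn out
  .....
  ....F
  ...FT
  T.TT.
  TTTTT
  TT.TT
Step 4: 2 trees catch fire, 2 burn out
  .....
  .....
  ....F
  T.TF.
  TTTTT
  TT.TT
Step 5: 2 trees catch fire, 2 burn out
  .....
  .....
  .....
  T.F..
  TTTFT
  TT.TT

.....
.....
.....
T.F..
TTTFT
TT.TT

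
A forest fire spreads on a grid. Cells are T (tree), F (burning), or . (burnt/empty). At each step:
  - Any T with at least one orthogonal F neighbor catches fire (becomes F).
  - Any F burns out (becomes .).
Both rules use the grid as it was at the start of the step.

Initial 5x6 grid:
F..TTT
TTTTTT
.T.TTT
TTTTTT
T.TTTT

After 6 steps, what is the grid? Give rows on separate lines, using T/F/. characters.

Step 1: 1 trees catch fire, 1 burn out
  ...TTT
  FTTTTT
  .T.TTT
  TTTTTT
  T.TTTT
Step 2: 1 trees catch fire, 1 burn out
  ...TTT
  .FTTTT
  .T.TTT
  TTTTTT
  T.TTTT
Step 3: 2 trees catch fire, 1 burn out
  ...TTT
  ..FTTT
  .F.TTT
  TTTTTT
  T.TTTT
Step 4: 2 trees catch fire, 2 burn out
  ...TTT
  ...FTT
  ...TTT
  TFTTTT
  T.TTTT
Step 5: 5 trees catch fire, 2 burn out
  ...FTT
  ....FT
  ...FTT
  F.FTTT
  T.TTTT
Step 6: 6 trees catch fire, 5 burn out
  ....FT
  .....F
  ....FT
  ...FTT
  F.FTTT

....FT
.....F
....FT
...FTT
F.FTTT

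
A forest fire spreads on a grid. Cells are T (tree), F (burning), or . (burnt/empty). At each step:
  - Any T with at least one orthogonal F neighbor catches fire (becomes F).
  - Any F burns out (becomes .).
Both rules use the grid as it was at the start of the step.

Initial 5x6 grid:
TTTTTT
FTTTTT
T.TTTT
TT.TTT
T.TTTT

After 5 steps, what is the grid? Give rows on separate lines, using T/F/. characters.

Step 1: 3 trees catch fire, 1 burn out
  FTTTTT
  .FTTTT
  F.TTTT
  TT.TTT
  T.TTTT
Step 2: 3 trees catch fire, 3 burn out
  .FTTTT
  ..FTTT
  ..TTTT
  FT.TTT
  T.TTTT
Step 3: 5 trees catch fire, 3 burn out
  ..FTTT
  ...FTT
  ..FTTT
  .F.TTT
  F.TTTT
Step 4: 3 trees catch fire, 5 burn out
  ...FTT
  ....FT
  ...FTT
  ...TTT
  ..TTTT
Step 5: 4 trees catch fire, 3 burn out
  ....FT
  .....F
  ....FT
  ...FTT
  ..TTTT

....FT
.....F
....FT
...FTT
..TTTT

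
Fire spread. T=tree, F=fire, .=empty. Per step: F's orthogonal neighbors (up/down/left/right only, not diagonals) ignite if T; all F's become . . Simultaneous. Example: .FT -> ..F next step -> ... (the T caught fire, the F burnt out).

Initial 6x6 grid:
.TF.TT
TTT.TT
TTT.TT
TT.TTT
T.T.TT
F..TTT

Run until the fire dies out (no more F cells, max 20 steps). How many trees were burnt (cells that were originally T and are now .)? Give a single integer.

Step 1: +3 fires, +2 burnt (F count now 3)
Step 2: +3 fires, +3 burnt (F count now 3)
Step 3: +4 fires, +3 burnt (F count now 4)
Step 4: +0 fires, +4 burnt (F count now 0)
Fire out after step 4
Initially T: 25, now '.': 21
Total burnt (originally-T cells now '.'): 10

Answer: 10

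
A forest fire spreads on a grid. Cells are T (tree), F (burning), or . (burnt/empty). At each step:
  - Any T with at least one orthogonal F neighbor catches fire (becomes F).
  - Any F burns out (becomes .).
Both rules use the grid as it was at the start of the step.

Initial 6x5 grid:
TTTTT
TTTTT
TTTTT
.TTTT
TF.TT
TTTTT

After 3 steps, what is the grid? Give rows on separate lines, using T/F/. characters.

Step 1: 3 trees catch fire, 1 burn out
  TTTTT
  TTTTT
  TTTTT
  .FTTT
  F..TT
  TFTTT
Step 2: 4 trees catch fire, 3 burn out
  TTTTT
  TTTTT
  TFTTT
  ..FTT
  ...TT
  F.FTT
Step 3: 5 trees catch fire, 4 burn out
  TTTTT
  TFTTT
  F.FTT
  ...FT
  ...TT
  ...FT

TTTTT
TFTTT
F.FTT
...FT
...TT
...FT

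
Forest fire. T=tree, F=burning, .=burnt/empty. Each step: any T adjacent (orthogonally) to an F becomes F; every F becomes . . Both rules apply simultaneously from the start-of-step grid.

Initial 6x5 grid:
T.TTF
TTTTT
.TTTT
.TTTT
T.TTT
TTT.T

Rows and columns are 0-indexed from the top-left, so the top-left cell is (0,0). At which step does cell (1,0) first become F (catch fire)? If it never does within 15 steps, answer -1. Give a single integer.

Step 1: cell (1,0)='T' (+2 fires, +1 burnt)
Step 2: cell (1,0)='T' (+3 fires, +2 burnt)
Step 3: cell (1,0)='T' (+3 fires, +3 burnt)
Step 4: cell (1,0)='T' (+4 fires, +3 burnt)
Step 5: cell (1,0)='F' (+5 fires, +4 burnt)
  -> target ignites at step 5
Step 6: cell (1,0)='.' (+3 fires, +5 burnt)
Step 7: cell (1,0)='.' (+1 fires, +3 burnt)
Step 8: cell (1,0)='.' (+1 fires, +1 burnt)
Step 9: cell (1,0)='.' (+1 fires, +1 burnt)
Step 10: cell (1,0)='.' (+1 fires, +1 burnt)
Step 11: cell (1,0)='.' (+0 fires, +1 burnt)
  fire out at step 11

5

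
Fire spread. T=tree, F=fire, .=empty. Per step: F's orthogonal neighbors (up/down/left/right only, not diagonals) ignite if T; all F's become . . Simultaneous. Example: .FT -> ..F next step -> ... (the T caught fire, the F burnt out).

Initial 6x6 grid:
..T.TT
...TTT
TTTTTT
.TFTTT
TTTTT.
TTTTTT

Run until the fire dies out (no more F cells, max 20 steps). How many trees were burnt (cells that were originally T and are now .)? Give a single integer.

Step 1: +4 fires, +1 burnt (F count now 4)
Step 2: +6 fires, +4 burnt (F count now 6)
Step 3: +8 fires, +6 burnt (F count now 8)
Step 4: +4 fires, +8 burnt (F count now 4)
Step 5: +3 fires, +4 burnt (F count now 3)
Step 6: +1 fires, +3 burnt (F count now 1)
Step 7: +0 fires, +1 burnt (F count now 0)
Fire out after step 7
Initially T: 27, now '.': 35
Total burnt (originally-T cells now '.'): 26

Answer: 26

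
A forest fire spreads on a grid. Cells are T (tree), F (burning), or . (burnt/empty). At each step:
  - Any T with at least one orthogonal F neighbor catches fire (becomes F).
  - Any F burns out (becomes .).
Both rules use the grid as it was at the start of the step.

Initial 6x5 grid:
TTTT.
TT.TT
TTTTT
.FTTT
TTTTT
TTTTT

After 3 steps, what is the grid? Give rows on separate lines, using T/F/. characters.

Step 1: 3 trees catch fire, 1 burn out
  TTTT.
  TT.TT
  TFTTT
  ..FTT
  TFTTT
  TTTTT
Step 2: 7 trees catch fire, 3 burn out
  TTTT.
  TF.TT
  F.FTT
  ...FT
  F.FTT
  TFTTT
Step 3: 7 trees catch fire, 7 burn out
  TFTT.
  F..TT
  ...FT
  ....F
  ...FT
  F.FTT

TFTT.
F..TT
...FT
....F
...FT
F.FTT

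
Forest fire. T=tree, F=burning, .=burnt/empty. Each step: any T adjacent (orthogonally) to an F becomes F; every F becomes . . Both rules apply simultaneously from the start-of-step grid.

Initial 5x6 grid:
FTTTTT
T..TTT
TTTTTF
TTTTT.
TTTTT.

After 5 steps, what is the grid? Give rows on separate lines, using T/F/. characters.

Step 1: 4 trees catch fire, 2 burn out
  .FTTTT
  F..TTF
  TTTTF.
  TTTTT.
  TTTTT.
Step 2: 6 trees catch fire, 4 burn out
  ..FTTF
  ...TF.
  FTTF..
  TTTTF.
  TTTTT.
Step 3: 8 trees catch fire, 6 burn out
  ...FF.
  ...F..
  .FF...
  FTTF..
  TTTTF.
Step 4: 4 trees catch fire, 8 burn out
  ......
  ......
  ......
  .FF...
  FTTF..
Step 5: 2 trees catch fire, 4 burn out
  ......
  ......
  ......
  ......
  .FF...

......
......
......
......
.FF...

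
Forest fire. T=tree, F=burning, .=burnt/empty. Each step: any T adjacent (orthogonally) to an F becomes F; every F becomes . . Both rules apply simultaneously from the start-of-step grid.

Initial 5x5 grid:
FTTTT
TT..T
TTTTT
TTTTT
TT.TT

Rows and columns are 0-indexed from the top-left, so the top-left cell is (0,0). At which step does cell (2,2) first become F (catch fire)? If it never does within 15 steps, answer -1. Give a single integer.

Step 1: cell (2,2)='T' (+2 fires, +1 burnt)
Step 2: cell (2,2)='T' (+3 fires, +2 burnt)
Step 3: cell (2,2)='T' (+3 fires, +3 burnt)
Step 4: cell (2,2)='F' (+4 fires, +3 burnt)
  -> target ignites at step 4
Step 5: cell (2,2)='.' (+4 fires, +4 burnt)
Step 6: cell (2,2)='.' (+2 fires, +4 burnt)
Step 7: cell (2,2)='.' (+2 fires, +2 burnt)
Step 8: cell (2,2)='.' (+1 fires, +2 burnt)
Step 9: cell (2,2)='.' (+0 fires, +1 burnt)
  fire out at step 9

4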